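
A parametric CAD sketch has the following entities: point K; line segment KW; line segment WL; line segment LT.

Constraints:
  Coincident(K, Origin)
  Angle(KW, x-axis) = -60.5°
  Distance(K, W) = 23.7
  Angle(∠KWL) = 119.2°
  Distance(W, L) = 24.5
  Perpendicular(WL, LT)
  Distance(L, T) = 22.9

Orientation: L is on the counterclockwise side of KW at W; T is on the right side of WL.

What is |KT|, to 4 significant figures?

56.57

K is at the origin; KW runs at -60.5° with length 23.7, so W = 23.7·(cos -60.5°, sin -60.5°) = (11.67, -20.63). ∠KWL = 119.2°, so WL runs at -60.5° + (180° − 119.2°) = 0.3000° from the x-axis; with |WL| = 24.5, L = W + 24.5·(cos 0.3000°, sin 0.3000°) = (36.17, -20.50). The perpendicularity gives LT at right angles to WL; with |LT| = 22.9 on the right of WL, T = L + 22.9·(0.005236, -1.000) = (36.29, -43.40). Then |KT| = |T − K| = 56.57.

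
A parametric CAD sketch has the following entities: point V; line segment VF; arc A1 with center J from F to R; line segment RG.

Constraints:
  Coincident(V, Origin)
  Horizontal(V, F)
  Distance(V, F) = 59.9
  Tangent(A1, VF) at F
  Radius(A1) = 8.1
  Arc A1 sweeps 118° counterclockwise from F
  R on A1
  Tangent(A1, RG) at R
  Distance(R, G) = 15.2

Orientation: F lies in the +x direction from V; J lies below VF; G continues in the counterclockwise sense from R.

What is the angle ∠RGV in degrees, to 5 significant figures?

39.078°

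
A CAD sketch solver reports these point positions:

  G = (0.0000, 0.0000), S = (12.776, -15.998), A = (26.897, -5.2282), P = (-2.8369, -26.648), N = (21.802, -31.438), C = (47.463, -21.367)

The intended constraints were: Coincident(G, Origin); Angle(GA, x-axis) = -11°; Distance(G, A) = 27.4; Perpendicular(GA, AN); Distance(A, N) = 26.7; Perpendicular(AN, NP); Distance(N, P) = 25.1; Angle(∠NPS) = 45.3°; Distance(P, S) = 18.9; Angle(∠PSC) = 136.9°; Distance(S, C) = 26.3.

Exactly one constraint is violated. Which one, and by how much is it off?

Distance(S, C) = 26.3 — off by 8.80.

G = (0.00, 0.00) ✓; GA at -11.00° ✓; |GA| = 27.40 ✓; ∠(GA, AN) = 90.00° ✓; |AN| = 26.70 ✓; ∠(AN, NP) = 90.00° ✓; |NP| = 25.10 ✓; ∠NPS = 45.30° ✓; |PS| = 18.90 ✓; ∠PSC = 136.9° ✓; |SC| = 35.10 ✗.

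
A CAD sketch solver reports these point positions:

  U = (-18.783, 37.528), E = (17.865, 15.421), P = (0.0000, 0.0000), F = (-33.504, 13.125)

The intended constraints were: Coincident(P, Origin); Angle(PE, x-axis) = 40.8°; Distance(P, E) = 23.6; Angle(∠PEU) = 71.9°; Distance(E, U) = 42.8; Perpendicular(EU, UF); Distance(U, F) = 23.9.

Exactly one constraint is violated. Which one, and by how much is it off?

Distance(U, F) = 23.9 — off by 4.60.

P = (0.00, 0.00) ✓; PE at 40.80° ✓; |PE| = 23.60 ✓; ∠PEU = 71.90° ✓; |EU| = 42.80 ✓; ∠(EU, UF) = 90.00° ✓; |UF| = 28.50 ✗.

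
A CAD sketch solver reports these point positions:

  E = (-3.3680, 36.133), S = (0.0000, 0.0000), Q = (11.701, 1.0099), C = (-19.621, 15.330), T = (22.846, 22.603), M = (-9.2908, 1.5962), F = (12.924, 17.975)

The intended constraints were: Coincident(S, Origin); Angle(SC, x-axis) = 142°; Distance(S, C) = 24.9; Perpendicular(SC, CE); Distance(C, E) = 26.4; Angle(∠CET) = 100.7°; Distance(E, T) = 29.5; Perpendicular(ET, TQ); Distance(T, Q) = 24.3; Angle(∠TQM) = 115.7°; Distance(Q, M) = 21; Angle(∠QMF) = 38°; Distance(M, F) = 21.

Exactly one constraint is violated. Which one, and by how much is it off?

Distance(M, F) = 21 — off by 6.60.

S = (0.00, 0.00) ✓; SC at 142.0° ✓; |SC| = 24.90 ✓; ∠(SC, CE) = 90.00° ✓; |CE| = 26.40 ✓; ∠CET = 100.7° ✓; |ET| = 29.50 ✓; ∠(ET, TQ) = 90.00° ✓; |TQ| = 24.30 ✓; ∠TQM = 115.7° ✓; |QM| = 21.00 ✓; ∠QMF = 38.00° ✓; |MF| = 27.60 ✗.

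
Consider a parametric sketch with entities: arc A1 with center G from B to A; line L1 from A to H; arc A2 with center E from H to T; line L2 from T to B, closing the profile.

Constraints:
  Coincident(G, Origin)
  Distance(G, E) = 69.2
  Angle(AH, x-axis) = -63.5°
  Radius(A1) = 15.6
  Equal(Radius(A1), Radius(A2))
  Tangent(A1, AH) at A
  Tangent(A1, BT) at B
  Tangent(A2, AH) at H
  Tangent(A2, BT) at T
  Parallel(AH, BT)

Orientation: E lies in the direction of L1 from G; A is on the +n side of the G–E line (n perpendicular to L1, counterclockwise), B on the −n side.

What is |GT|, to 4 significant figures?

70.94

The slot axis is L1's direction at -63.5°, so u = (cos -63.5°, sin -63.5°) = (0.4462, -0.8949) and n = (−sin -63.5°, cos -63.5°) = (0.8949, 0.4462). G is at the origin and E lies 69.2 along u from G, so E = 69.2·u = (30.88, -61.93). Tangency of A1 to both parallel lines with radius 15.6 puts A and B at G ± 15.6·n: A = (13.96, 6.961), B = (-13.96, -6.961). Equal radii place H and T the same way about E: H = E + 15.6·n = (44.84, -54.97), T = E − 15.6·n = (16.92, -68.89). Then |GT| = |T − G| = 70.94.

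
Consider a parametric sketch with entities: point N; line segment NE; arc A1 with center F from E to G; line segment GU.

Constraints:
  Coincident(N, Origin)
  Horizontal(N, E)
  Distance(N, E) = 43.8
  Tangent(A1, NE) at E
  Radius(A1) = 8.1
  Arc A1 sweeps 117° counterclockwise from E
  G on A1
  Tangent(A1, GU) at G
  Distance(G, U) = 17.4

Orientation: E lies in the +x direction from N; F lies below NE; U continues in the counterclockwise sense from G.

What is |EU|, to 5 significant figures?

27.289

N is at the origin; N and E share the same y with |NE| = 43.8 and E on the +x side, so E = (43.800, 0.0000). Since A1 is tangent to NE there, FE ⟂ NE, so F = E + (0, -8.1) = (43.800, -8.1000). On A1, E sits at bearing 90° from F; a 117° counterclockwise sweep puts G at bearing 207°, so G = F + 8.1·(cos 207°, sin 207°) = (36.583, -11.777). A1 meets GU tangentially, so FG is at right angles to GU, so GU runs along (−sin 207°, cos 207°); with |GU| = 17.4, U = (44.482, -27.281). Then |EU| = |U − E| = 27.289.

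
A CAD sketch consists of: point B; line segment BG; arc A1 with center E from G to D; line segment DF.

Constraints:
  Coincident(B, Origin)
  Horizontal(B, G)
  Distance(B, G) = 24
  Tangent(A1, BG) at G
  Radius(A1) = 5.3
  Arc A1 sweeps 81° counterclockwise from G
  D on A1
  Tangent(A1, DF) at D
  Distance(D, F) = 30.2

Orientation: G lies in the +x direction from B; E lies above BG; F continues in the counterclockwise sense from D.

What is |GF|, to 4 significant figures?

35.72

B is at the origin; BG is horizontal with |BG| = 24.0 and G on the +x side, so G = (24.00, 0.000). Since A1 is tangent to BG there, EG ⟂ BG, so E = G + (0, 5.3) = (24.00, 5.300). On A1, G sits at bearing -90° from E; an 81° counterclockwise sweep puts D at bearing -9°, so D = E + 5.3·(cos -9°, sin -9°) = (29.23, 4.471). Since A1 is tangent to DF there, ED ⟂ DF, so DF runs along (−sin -9°, cos -9°); with |DF| = 30.2, F = (33.96, 34.30). Then |GF| = |F − G| = 35.72.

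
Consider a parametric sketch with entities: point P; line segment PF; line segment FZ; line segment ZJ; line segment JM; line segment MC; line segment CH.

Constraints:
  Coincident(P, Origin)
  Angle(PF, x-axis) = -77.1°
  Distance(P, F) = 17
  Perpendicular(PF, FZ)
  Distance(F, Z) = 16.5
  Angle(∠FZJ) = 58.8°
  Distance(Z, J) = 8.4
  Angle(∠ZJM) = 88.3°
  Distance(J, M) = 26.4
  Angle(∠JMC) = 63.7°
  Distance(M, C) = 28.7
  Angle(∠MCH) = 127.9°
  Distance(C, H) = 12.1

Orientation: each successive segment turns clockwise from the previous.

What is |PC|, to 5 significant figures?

41.515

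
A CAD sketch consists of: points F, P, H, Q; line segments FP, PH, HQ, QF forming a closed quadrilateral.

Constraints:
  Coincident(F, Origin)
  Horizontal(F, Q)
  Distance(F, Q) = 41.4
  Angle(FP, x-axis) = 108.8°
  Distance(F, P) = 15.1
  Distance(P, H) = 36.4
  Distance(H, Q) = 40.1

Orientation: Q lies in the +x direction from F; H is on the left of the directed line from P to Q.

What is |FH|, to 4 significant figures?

43.55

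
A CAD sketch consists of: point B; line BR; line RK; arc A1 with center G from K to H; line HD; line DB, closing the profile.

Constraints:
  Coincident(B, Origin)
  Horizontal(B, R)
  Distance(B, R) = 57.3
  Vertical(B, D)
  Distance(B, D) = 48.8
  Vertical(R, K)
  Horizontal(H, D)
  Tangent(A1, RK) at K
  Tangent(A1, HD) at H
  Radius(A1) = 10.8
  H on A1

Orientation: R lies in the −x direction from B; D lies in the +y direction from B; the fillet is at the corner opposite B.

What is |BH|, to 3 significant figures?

67.4

B is at the origin; B and R share the same y with |BR| = 57.3 and R on the −x side, so R = (-57.3, 0.00). B and D share the same x with |BD| = 48.8 and D on the +y side, so D = (0.00, 48.8). The virtual corner opposite B is at (-57.3, 48.8). A1 meets RK tangentially, so GK is at right angles to RK and the tangent condition forces GH to be normal to HD, with radius 10.8, so the center G sits 10.8 in from both sides at G = (-46.5, 38.0). That places the tangent points at K = (-57.3, 38.0) on RK and H = (-46.5, 48.8) on HD. Then |BH| = |H − B| = 67.4.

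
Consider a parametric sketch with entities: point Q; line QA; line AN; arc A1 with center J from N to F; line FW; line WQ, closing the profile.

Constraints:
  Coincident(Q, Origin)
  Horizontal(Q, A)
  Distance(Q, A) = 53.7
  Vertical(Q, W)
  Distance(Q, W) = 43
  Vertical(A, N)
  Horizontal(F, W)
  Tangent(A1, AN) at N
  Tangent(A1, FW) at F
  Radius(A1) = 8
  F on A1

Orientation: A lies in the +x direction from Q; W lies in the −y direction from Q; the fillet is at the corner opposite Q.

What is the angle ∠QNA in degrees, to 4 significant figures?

56.90°

Q is at the origin; Q and A share the same y with |QA| = 53.7 and A on the +x side, so A = (53.70, 0.000). QW is vertical with |QW| = 43.0 and W on the −y side, so W = (0.000, -43.00). The virtual corner opposite Q is at (53.70, -43.00). A1 meets AN tangentially, so JN is at right angles to AN and A1 meets FW tangentially, so JF is at right angles to FW, with radius 8.0, so the center J sits 8.0 in from both sides at J = (45.70, -35.00). That places the tangent points at N = (53.70, -35.00) on AN and F = (45.70, -43.00) on FW. Then cos ∠QNA = NQ·NA / (|NQ||NA|), giving 56.90°.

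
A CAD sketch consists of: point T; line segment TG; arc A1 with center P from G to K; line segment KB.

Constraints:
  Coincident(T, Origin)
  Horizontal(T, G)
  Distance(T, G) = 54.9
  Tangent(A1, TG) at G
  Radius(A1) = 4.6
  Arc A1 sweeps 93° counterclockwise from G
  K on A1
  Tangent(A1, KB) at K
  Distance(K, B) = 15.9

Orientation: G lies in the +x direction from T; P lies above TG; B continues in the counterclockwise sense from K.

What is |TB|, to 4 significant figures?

62.21

T is at the origin; T and G share the same y with |TG| = 54.9 and G on the +x side, so G = (54.90, 0.000). Since A1 is tangent to TG there, PG ⟂ TG, so P = G + (0, 4.6) = (54.90, 4.600). On A1, G sits at bearing -90° from P; a 93° counterclockwise sweep puts K at bearing 3°, so K = P + 4.6·(cos 3°, sin 3°) = (59.49, 4.841). Since A1 is tangent to KB there, PK ⟂ KB, so KB runs along (−sin 3°, cos 3°); with |KB| = 15.9, B = (58.66, 20.72). Then |TB| = |B − T| = 62.21.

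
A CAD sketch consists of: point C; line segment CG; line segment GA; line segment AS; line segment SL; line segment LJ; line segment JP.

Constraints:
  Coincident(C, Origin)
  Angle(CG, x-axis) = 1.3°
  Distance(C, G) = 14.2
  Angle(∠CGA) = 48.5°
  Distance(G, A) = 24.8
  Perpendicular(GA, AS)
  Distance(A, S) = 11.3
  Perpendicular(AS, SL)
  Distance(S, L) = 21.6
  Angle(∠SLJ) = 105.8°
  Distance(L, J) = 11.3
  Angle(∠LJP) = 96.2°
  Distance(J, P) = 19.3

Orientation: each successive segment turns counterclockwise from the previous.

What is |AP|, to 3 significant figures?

9.61

C is at the origin; CG runs at 1.3° with length 14.2, so G = (14.2, 0.322). ∠CGA = 48.5° gives GA at 133° from the x-axis; with |GA| = 24.8, A = (-2.65, 18.5). GA ⟂ AS, so AS runs at -137°; with |AS| = 11.3, S = (-10.9, 10.8). AS is perpendicular to SL, so SL runs at -47.2°; with |SL| = 21.6, L = (3.73, -5.01). ∠SLJ = 105.8° gives LJ at 27.0° from the x-axis; with |LJ| = 11.3, J = (13.8, 0.123). ∠LJP = 96.2° gives JP at 111° from the x-axis; with |JP| = 19.3, P = (6.95, 18.2). Then |AP| = |P − A| = 9.61.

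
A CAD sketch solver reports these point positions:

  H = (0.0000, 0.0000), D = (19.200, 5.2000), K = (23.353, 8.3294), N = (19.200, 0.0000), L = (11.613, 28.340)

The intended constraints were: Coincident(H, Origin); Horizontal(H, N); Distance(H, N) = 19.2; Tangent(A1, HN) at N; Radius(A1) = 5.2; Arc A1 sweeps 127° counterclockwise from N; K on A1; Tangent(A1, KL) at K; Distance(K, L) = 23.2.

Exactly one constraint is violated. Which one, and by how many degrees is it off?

Tangent(A1, KL) at K — off by 6.60°.

H = (0.00, 0.00) ✓; H.y = 0.00, N.y = 0.00 ✓; |HN| = 19.20 ✓; ∠(DN, NH) = 90.00° ✓; |DN| = 5.200 ✓; bearing(D→K) − bearing(D→N) = 127.0° ✓; |DK| = 5.200 ✓; ∠(DK, KL) = 96.60° ✗; |KL| = 23.20 ✓.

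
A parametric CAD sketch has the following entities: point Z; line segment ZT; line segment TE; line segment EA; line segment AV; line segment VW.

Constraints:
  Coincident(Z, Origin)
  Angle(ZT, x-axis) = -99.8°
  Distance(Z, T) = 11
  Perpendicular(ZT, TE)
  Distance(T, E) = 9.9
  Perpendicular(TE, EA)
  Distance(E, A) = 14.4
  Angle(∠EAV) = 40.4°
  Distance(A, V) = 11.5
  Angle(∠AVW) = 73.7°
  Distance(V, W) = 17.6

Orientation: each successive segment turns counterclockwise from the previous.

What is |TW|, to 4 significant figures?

18.58

Z is at the origin; ZT runs at -99.8° with length 11.0, so T = (-1.872, -10.84). The perpendicularity gives TE at right angles to ZT, so TE runs at -9.800°; with |TE| = 9.9, E = (7.883, -12.52). TE is perpendicular to EA, so EA runs at 80.20°; with |EA| = 14.4, A = (10.33, 1.665). ∠EAV = 40.4° gives AV at -140.2° from the x-axis; with |AV| = 11.5, V = (1.499, -5.696). ∠AVW = 73.7° gives VW at -33.90° from the x-axis; with |VW| = 17.6, W = (16.11, -15.51). Then |TW| = |W − T| = 18.58.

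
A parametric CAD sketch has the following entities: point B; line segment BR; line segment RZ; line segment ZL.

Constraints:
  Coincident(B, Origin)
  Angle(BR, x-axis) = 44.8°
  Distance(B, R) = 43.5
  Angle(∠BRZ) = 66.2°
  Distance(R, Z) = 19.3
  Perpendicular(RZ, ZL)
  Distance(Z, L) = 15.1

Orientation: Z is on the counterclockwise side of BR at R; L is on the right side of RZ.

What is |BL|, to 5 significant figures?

54.928

B is at the origin; BR runs at 44.8° with length 43.5, so R = 43.5·(cos 44.8°, sin 44.8°) = (30.866, 30.652). ∠BRZ = 66.2°, so RZ runs at 44.8° + (180° − 66.2°) = 158.60° from the x-axis; with |RZ| = 19.3, Z = R + 19.3·(cos 158.60°, sin 158.60°) = (12.897, 37.694). The perpendicularity gives ZL at right angles to RZ; with |ZL| = 15.1 on the right of RZ, L = Z + 15.1·(0.36488, 0.93106) = (18.407, 51.753). Then |BL| = |L − B| = 54.928.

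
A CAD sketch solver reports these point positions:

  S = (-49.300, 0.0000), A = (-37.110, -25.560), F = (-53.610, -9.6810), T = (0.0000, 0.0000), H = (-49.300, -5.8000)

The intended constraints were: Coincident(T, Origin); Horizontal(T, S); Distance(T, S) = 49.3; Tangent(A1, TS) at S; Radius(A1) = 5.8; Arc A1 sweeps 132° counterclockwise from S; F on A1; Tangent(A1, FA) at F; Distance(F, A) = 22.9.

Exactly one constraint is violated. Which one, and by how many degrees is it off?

Tangent(A1, FA) at F — off by 4.10°.

T = (0.00, 0.00) ✓; T.y = 0.00, S.y = 0.00 ✓; |TS| = 49.30 ✓; ∠(HS, ST) = 90.00° ✓; |HS| = 5.800 ✓; bearing(H→F) − bearing(H→S) = 132.0° ✓; |HF| = 5.800 ✓; ∠(HF, FA) = 85.90° ✗; |FA| = 22.90 ✓.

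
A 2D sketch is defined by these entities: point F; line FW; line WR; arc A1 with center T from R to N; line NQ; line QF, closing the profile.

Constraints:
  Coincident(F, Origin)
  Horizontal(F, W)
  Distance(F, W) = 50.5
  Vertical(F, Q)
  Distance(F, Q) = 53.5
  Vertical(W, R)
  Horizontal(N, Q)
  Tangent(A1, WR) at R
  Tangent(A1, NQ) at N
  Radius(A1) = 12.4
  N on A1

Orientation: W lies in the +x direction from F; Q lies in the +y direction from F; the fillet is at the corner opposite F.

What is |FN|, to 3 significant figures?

65.7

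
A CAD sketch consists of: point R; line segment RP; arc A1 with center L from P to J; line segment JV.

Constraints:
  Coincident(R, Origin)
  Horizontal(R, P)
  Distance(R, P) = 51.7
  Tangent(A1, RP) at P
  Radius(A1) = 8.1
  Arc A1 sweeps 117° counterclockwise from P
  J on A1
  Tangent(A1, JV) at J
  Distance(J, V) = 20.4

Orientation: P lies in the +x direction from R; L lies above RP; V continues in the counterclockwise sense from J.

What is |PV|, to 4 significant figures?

30.02

R is at the origin; RP is horizontal with |RP| = 51.7 and P on the +x side, so P = (51.70, 0.000). Tangency of A1 to RP means the radius LP is perpendicular to RP, so L = P + (0, 8.1) = (51.70, 8.100). On A1, P sits at bearing -90° from L; a 117° counterclockwise sweep puts J at bearing 27°, so J = L + 8.1·(cos 27°, sin 27°) = (58.92, 11.78). Tangency of A1 to JV means the radius LJ is perpendicular to JV, so JV runs along (−sin 27°, cos 27°); with |JV| = 20.4, V = (49.66, 29.95). Then |PV| = |V − P| = 30.02.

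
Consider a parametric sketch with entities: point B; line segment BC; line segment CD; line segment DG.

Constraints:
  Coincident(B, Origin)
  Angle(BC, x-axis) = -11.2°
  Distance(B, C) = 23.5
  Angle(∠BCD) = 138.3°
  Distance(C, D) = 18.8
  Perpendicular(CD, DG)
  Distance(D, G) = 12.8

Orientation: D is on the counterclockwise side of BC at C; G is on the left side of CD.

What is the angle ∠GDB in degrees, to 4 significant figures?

66.73°

∠BCD = 138.3°, so CD runs at -11.2° + (180° − 138.3°) = 30.50° from the x-axis; with |CD| = 18.8, D = C + 18.8·(cos 30.50°, sin 30.50°) = (39.25, 4.977). CD ⟂ DG; with |DG| = 12.8 on the left of CD, G = D + 12.8·(-0.5075, 0.8616) = (32.75, 16.01). Then cos ∠GDB = DG·DB / (|DG||DB|), giving 66.73°.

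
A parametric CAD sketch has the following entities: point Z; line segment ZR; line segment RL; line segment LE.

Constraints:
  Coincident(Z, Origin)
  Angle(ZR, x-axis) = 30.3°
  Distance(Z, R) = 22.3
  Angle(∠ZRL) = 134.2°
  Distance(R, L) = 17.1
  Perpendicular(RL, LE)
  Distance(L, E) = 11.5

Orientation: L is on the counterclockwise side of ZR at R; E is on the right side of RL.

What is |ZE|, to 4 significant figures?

42.68

Z is at the origin; ZR runs at 30.3° with length 22.3, so R = 22.3·(cos 30.3°, sin 30.3°) = (19.25, 11.25). ∠ZRL = 134.2°, so RL runs at 30.3° + (180° − 134.2°) = 76.10° from the x-axis; with |RL| = 17.1, L = R + 17.1·(cos 76.10°, sin 76.10°) = (23.36, 27.85). RL is perpendicular to LE; with |LE| = 11.5 on the right of RL, E = L + 11.5·(0.9707, -0.2402) = (34.52, 25.09). Then |ZE| = |E − Z| = 42.68.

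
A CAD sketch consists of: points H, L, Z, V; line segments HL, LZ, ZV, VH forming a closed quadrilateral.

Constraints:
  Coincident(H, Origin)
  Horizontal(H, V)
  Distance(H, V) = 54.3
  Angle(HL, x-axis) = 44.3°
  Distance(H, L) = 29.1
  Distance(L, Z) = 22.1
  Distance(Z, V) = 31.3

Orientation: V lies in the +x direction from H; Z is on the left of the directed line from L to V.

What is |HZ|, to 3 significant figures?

50.2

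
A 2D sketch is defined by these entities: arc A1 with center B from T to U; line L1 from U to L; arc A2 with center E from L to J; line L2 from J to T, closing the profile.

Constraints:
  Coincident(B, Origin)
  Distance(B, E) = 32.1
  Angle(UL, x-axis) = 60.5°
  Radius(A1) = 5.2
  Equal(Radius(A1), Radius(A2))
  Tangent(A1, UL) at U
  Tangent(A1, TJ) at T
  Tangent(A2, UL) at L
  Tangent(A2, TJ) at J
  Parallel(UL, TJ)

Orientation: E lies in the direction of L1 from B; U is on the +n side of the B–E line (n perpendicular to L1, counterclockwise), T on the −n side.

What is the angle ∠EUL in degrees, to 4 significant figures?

9.202°

Tangency of A1 to both parallel lines with radius 5.2 puts U and T at B ± 5.2·n: U = (-4.526, 2.561), T = (4.526, -2.561). Equal radii place L and J the same way about E: L = E + 5.2·n = (11.28, 30.50), J = E − 5.2·n = (20.33, 25.38). Then cos ∠EUL = UE·UL / (|UE||UL|), giving 9.202°.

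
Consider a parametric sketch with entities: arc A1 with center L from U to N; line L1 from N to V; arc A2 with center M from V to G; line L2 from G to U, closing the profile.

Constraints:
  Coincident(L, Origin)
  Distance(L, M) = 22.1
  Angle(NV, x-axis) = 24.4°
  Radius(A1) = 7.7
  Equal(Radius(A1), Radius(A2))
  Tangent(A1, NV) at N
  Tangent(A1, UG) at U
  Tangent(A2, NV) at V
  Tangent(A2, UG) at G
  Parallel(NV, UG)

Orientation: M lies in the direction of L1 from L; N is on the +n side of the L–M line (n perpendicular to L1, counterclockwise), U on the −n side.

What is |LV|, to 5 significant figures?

23.403

Tangency of A1 to both parallel lines with radius 7.7 puts N and U at L ± 7.7·n: N = (-3.1809, 7.0123), U = (3.1809, -7.0123). Equal radii place V and G the same way about M: V = M + 7.7·n = (16.945, 16.142), G = M − 7.7·n = (23.307, 2.1173). Then |LV| = |V − L| = 23.403.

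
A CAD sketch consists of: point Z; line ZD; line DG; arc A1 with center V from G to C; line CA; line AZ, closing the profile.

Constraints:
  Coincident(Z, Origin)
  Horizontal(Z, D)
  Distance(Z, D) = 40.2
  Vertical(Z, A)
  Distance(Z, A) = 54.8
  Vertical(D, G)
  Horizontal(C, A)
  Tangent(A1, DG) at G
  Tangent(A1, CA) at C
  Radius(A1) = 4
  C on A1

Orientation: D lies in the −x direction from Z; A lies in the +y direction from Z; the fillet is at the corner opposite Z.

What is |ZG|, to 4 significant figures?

64.78

The virtual corner opposite Z is at (-40.20, 54.80). Since A1 is tangent to DG there, VG ⟂ DG and the tangent condition forces VC to be normal to CA, with radius 4.0, so the center V sits 4.0 in from both sides at V = (-36.20, 50.80). That places the tangent points at G = (-40.20, 50.80) on DG and C = (-36.20, 54.80) on CA. Then |ZG| = |G − Z| = 64.78.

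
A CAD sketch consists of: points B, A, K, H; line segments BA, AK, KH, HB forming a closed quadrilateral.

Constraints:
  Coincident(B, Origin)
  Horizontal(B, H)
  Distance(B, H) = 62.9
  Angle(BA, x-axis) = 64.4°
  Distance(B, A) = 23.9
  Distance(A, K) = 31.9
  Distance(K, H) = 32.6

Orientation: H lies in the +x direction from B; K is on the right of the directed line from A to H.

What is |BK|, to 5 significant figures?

30.624

B is at the origin; BH is horizontal with |BH| = 62.9 and H in +x, so H = (62.9, 0). BA runs at 64.4° with |BA| = 23.9, so A = (10.327, 21.554). K is determined by |AK| = 31.9 and |KH| = 32.6 together: it lies at the intersection of circle(A, 31.9) and circle(H, 32.6). With |AH| = 56.820, the foot of the radical line on AH is 28.013 from A and the perpendicular offset is √(31.9² − 28.013²) = 15.261. Taking the right-of-AH solution: K = (30.457, -3.1929).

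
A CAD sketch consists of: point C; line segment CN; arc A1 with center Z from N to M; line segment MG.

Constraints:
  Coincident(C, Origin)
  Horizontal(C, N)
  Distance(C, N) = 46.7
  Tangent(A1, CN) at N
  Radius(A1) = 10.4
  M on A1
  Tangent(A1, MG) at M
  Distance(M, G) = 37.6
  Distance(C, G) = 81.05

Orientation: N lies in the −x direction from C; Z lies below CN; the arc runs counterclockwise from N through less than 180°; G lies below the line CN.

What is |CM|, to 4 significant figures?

56.92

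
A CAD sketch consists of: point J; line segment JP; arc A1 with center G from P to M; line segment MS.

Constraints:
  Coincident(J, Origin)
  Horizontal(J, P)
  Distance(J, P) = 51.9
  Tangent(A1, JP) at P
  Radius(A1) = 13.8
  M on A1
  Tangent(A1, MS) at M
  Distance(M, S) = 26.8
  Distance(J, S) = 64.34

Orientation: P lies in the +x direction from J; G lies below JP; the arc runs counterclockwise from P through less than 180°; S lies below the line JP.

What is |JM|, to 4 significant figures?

42.86

J is at the origin; JP is horizontal with |JP| = 51.9 and P on the +x side, so P = (51.90, 0.000). Tangency of A1 to JP means the radius GP is perpendicular to JP, so G = P + (0, -13.8) = (51.90, -13.80). Since GM ⟂ MS (tangency), |GS| = √(13.8² + 26.8²) = 30.14 regardless of where M sits on A1. So S lies on both circle(J, 64.34) and circle(G, 30.14); the below-JP intersection is S = (47.32, -43.59). M is the foot of the tangent from S: M = (38.81, -18.18).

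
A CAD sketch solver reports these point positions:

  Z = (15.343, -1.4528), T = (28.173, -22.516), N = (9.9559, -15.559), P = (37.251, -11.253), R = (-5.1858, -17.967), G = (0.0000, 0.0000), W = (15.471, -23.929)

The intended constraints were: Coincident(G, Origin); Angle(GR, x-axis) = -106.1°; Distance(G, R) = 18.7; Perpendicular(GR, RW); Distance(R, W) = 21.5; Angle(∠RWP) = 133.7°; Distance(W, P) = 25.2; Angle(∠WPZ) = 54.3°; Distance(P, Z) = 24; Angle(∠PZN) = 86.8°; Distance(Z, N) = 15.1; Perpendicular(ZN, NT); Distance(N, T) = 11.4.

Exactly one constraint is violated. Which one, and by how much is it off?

Distance(N, T) = 11.4 — off by 8.10.

G = (0.00, 0.00) ✓; GR at -106.1° ✓; |GR| = 18.70 ✓; ∠(GR, RW) = 90.00° ✓; |RW| = 21.50 ✓; ∠RWP = 133.7° ✓; |WP| = 25.20 ✓; ∠WPZ = 54.30° ✓; |PZ| = 24.00 ✓; ∠PZN = 86.80° ✓; |ZN| = 15.10 ✓; ∠(ZN, NT) = 90.00° ✓; |NT| = 19.50 ✗.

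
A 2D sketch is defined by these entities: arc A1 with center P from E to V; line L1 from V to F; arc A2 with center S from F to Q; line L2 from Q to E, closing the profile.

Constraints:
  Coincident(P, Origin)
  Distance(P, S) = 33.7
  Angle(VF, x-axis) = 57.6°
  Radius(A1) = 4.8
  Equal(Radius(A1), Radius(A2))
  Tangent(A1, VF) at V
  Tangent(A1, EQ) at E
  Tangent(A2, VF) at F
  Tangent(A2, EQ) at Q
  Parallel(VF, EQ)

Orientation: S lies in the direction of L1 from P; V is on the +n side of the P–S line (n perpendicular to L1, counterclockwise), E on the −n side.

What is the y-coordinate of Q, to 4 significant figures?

25.88

Tangency of A1 to both parallel lines with radius 4.8 puts V and E at P ± 4.8·n: V = (-4.053, 2.572), E = (4.053, -2.572). Equal radii place F and Q the same way about S: F = S + 4.8·n = (14.00, 31.03), Q = S − 4.8·n = (22.11, 25.88). So Q.y = 25.88.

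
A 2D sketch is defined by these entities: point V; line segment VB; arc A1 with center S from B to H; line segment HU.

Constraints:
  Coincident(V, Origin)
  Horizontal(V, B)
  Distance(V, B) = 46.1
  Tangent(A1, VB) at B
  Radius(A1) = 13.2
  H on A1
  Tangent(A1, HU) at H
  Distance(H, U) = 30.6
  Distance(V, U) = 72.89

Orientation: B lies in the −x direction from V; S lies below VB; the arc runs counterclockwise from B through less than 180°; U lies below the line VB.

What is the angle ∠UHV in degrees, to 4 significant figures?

100.4°

V is at the origin; V and B share the same y with |VB| = 46.1 and B on the −x side, so B = (-46.10, 0.000). Since A1 is tangent to VB there, SB ⟂ VB, so S = B + (0, -13.2) = (-46.10, -13.20). Since SH ⟂ HU (tangency), |SU| = √(13.2² + 30.6²) = 33.33 regardless of where H sits on A1. So U lies on both circle(V, 72.89) and circle(S, 33.33); the below-VB intersection is U = (-57.80, -44.40). H is the foot of the tangent from U: H = (-59.28, -13.84).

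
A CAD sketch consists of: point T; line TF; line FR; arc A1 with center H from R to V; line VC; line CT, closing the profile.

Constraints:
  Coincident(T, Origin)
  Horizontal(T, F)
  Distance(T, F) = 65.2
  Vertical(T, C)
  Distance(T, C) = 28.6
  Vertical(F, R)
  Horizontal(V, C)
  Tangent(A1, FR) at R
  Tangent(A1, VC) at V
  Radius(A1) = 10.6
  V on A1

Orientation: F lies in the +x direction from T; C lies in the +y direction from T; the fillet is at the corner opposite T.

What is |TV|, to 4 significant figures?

61.64

T is at the origin; TF is horizontal with |TF| = 65.2 and F on the +x side, so F = (65.20, 0.000). T and C share the same x with |TC| = 28.6 and C on the +y side, so C = (0.000, 28.60). The virtual corner opposite T is at (65.20, 28.60). A1 meets FR tangentially, so HR is at right angles to FR and since A1 is tangent to VC there, HV ⟂ VC, with radius 10.6, so the center H sits 10.6 in from both sides at H = (54.60, 18.00). That places the tangent points at R = (65.20, 18.00) on FR and V = (54.60, 28.60) on VC. Then |TV| = |V − T| = 61.64.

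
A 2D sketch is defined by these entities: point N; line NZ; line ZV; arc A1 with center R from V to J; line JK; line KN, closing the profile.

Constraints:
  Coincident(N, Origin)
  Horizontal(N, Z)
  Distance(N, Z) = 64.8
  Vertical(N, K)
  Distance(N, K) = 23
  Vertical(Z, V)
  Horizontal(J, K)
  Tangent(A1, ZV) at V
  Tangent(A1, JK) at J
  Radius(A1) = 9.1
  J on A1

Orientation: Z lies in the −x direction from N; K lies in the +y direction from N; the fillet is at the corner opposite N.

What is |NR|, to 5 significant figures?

57.408

N is at the origin; N and Z share the same y with |NZ| = 64.8 and Z on the −x side, so Z = (-64.800, 0.0000). N and K share the same x with |NK| = 23.0 and K on the +y side, so K = (0.0000, 23.000). The virtual corner opposite N is at (-64.800, 23.000). Tangency of A1 to ZV means the radius RV is perpendicular to ZV and A1 meets JK tangentially, so RJ is at right angles to JK, with radius 9.1, so the center R sits 9.1 in from both sides at R = (-55.700, 13.900). Then |NR| = |R − N| = 57.408.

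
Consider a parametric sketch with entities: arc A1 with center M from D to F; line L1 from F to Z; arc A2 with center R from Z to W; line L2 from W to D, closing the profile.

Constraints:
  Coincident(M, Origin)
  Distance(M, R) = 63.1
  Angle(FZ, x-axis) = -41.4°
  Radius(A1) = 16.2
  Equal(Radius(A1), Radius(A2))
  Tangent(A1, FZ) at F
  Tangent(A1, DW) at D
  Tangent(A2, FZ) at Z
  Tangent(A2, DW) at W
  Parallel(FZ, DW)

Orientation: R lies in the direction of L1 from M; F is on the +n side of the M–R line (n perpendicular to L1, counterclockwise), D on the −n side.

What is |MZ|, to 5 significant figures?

65.146

Tangency of A1 to both parallel lines with radius 16.2 puts F and D at M ± 16.2·n: F = (10.713, 12.152), D = (-10.713, -12.152). Equal radii place Z and W the same way about R: Z = R + 16.2·n = (58.045, -29.577), W = R − 16.2·n = (36.619, -53.881). Then |MZ| = |Z − M| = 65.146.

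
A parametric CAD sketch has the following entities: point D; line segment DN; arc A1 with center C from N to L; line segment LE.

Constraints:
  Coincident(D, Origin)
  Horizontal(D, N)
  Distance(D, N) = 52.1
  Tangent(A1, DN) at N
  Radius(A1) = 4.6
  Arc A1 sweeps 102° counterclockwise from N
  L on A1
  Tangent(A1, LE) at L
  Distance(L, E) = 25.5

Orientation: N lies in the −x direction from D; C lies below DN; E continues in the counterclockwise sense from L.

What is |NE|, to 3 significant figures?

30.5

D is at the origin; DN is horizontal with |DN| = 52.1 and N on the −x side, so N = (-52.1, 0.00). Since A1 is tangent to DN there, CN ⟂ DN, so C = N + (0, -4.6) = (-52.1, -4.60). On A1, N sits at bearing 90° from C; a 102° counterclockwise sweep puts L at bearing 192°, so L = C + 4.6·(cos 192°, sin 192°) = (-56.6, -5.56). Since A1 is tangent to LE there, CL ⟂ LE, so LE runs along (−sin 192°, cos 192°); with |LE| = 25.5, E = (-51.3, -30.5). Then |NE| = |E − N| = 30.5.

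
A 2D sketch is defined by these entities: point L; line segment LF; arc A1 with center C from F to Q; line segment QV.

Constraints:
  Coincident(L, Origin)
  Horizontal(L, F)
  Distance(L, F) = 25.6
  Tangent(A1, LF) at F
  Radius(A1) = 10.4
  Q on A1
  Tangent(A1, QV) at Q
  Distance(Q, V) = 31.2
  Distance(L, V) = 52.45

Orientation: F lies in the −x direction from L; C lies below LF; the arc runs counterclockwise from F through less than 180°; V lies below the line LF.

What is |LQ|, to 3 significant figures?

37.9

Checks: |CQ| = 10.40 ✓; ∠(CQ, QV) = 90.00° ✓; |QV| = 31.20 ✓; |LV| = 52.45 ✓.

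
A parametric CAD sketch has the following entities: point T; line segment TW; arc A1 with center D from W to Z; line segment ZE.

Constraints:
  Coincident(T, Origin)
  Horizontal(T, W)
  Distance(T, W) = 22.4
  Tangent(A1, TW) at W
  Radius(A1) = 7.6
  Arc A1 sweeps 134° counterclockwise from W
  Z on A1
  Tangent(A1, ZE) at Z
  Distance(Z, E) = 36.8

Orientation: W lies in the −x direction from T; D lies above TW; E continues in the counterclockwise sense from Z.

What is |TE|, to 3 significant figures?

57.9

T is at the origin; TW is horizontal with |TW| = 22.4 and W on the −x side, so W = (-22.4, 0.00). Since A1 is tangent to TW there, DW ⟂ TW, so D = W + (0, 7.6) = (-22.4, 7.60). On A1, W sits at bearing -90° from D; a 134° counterclockwise sweep puts Z at bearing 44°, so Z = D + 7.6·(cos 44°, sin 44°) = (-16.9, 12.9). Tangency of A1 to ZE means the radius DZ is perpendicular to ZE, so ZE runs along (−sin 44°, cos 44°); with |ZE| = 36.8, E = (-42.5, 39.4). Then |TE| = |E − T| = 57.9.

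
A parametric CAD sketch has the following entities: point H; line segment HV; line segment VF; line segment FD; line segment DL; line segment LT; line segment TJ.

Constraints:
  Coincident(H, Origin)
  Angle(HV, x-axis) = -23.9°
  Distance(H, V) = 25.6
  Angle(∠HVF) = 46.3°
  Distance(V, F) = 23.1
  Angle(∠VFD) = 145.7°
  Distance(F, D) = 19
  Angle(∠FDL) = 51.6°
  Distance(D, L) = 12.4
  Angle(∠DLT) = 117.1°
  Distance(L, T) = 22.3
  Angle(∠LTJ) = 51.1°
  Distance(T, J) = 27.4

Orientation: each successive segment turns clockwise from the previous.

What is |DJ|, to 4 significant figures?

14.87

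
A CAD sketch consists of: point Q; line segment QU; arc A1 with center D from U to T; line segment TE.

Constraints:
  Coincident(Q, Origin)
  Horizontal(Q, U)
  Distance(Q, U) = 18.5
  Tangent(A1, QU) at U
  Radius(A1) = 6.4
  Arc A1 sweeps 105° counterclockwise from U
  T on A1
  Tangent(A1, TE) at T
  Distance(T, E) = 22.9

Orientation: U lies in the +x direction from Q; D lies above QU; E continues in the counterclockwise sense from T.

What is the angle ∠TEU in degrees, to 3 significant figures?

15.5°

On A1, U sits at bearing -90° from D; a 105° counterclockwise sweep puts T at bearing 15°, so T = D + 6.4·(cos 15°, sin 15°) = (24.7, 8.06). The tangent condition forces DT to be normal to TE, so TE runs along (−sin 15°, cos 15°); with |TE| = 22.9, E = (18.8, 30.2). Then cos ∠TEU = ET·EU / (|ET||EU|), giving 15.5°.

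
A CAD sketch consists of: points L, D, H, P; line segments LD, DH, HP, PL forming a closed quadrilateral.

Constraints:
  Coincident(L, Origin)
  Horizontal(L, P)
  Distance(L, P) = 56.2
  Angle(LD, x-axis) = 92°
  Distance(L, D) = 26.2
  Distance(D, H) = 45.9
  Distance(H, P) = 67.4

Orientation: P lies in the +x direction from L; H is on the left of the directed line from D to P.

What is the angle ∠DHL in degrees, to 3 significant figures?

15.0°

Checks: L.y = 0.00, P.y = 0.00 ✓; |DH| = 45.90 ✓; |HP| = 67.40 ✓.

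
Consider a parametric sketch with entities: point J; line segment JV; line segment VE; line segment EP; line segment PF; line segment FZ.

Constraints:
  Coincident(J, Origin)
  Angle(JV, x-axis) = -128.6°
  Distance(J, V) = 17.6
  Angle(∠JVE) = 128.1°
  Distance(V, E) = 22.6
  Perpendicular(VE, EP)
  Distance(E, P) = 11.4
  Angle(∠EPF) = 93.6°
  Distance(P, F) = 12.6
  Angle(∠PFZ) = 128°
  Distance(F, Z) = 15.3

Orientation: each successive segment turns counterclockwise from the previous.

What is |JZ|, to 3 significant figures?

16.9

J is at the origin; JV runs at -128.6° with length 17.6, so V = (-11.0, -13.8). ∠JVE = 128.1° gives VE at -76.7° from the x-axis; with |VE| = 22.6, E = (-5.78, -35.7). VE is perpendicular to EP, so EP runs at 13.3°; with |EP| = 11.4, P = (5.31, -33.1). ∠EPF = 93.6° gives PF at 99.7° from the x-axis; with |PF| = 12.6, F = (3.19, -20.7). ∠PFZ = 128.0° gives FZ at 152° from the x-axis; with |FZ| = 15.3, Z = (-10.3, -13.5). Then |JZ| = |Z − J| = 16.9.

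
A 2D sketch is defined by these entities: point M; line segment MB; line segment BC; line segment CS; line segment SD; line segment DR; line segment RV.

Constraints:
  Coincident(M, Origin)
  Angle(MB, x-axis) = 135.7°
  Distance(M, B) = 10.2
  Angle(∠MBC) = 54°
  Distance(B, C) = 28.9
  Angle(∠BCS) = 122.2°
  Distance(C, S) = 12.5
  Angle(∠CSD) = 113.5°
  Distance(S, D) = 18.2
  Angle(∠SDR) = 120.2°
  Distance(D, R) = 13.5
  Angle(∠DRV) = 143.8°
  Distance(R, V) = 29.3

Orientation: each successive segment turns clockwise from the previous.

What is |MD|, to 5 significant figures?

25.966

M is at the origin; MB runs at 135.7° with length 10.2, so B = (-7.3001, 7.1238). ∠MBC = 54.0° gives BC at 9.7000° from the x-axis; with |BC| = 28.9, C = (21.187, 11.993). ∠BCS = 122.2° gives CS at -48.100° from the x-axis; with |CS| = 12.5, S = (29.535, 2.6893). ∠CSD = 113.5° gives SD at -114.60° from the x-axis; with |SD| = 18.2, D = (21.958, -13.859). Then |MD| = |D − M| = 25.966.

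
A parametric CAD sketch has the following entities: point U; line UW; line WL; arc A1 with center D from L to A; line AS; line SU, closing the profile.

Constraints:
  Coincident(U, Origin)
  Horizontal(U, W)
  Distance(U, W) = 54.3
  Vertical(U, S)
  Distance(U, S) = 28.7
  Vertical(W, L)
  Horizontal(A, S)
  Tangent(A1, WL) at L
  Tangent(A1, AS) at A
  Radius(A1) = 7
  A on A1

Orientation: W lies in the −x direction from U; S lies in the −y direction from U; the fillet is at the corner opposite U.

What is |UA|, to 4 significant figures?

55.33

U is at the origin; U and W share the same y with |UW| = 54.3 and W on the −x side, so W = (-54.30, 0.000). US is vertical with |US| = 28.7 and S on the −y side, so S = (0.000, -28.70). The virtual corner opposite U is at (-54.30, -28.70). The tangent condition forces DL to be normal to WL and tangency of A1 to AS means the radius DA is perpendicular to AS, with radius 7.0, so the center D sits 7.0 in from both sides at D = (-47.30, -21.70). That places the tangent points at L = (-54.30, -21.70) on WL and A = (-47.30, -28.70) on AS. Then |UA| = |A − U| = 55.33.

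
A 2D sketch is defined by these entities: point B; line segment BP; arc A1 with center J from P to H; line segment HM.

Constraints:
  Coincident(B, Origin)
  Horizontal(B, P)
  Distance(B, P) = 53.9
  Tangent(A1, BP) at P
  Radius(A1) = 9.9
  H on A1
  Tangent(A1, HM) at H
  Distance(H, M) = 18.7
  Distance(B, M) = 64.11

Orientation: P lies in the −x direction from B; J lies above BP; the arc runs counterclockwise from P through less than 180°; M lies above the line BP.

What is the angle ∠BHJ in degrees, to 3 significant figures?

127°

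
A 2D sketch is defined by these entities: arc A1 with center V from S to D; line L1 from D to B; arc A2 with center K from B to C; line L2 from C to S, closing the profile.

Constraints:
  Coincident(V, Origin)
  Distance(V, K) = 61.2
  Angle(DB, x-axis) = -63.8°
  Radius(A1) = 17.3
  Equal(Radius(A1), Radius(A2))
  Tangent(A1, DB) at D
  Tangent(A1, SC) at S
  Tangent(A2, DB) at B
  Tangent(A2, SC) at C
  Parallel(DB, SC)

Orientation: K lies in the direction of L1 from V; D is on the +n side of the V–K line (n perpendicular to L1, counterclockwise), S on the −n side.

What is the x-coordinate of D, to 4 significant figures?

15.52

V is at the origin and K lies 61.2 along u from V, so K = 61.2·u = (27.02, -54.91). Tangency of A1 to both parallel lines with radius 17.3 puts D and S at V ± 17.3·n: D = (15.52, 7.638), S = (-15.52, -7.638). So D.x = 15.52.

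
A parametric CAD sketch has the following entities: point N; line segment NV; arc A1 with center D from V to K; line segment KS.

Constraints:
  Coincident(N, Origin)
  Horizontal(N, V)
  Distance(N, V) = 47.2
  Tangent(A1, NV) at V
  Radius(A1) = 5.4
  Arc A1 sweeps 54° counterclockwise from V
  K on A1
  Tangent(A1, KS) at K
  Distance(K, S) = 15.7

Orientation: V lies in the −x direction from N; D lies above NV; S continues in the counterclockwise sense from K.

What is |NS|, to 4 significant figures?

36.77

N is at the origin; N and V share the same y with |NV| = 47.2 and V on the −x side, so V = (-47.20, 0.000). The tangent condition forces DV to be normal to NV, so D = V + (0, 5.4) = (-47.20, 5.400). On A1, V sits at bearing -90° from D; a 54° counterclockwise sweep puts K at bearing -36°, so K = D + 5.4·(cos -36°, sin -36°) = (-42.83, 2.226). Tangency of A1 to KS means the radius DK is perpendicular to KS, so KS runs along (−sin -36°, cos -36°); with |KS| = 15.7, S = (-33.60, 14.93). Then |NS| = |S − N| = 36.77.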